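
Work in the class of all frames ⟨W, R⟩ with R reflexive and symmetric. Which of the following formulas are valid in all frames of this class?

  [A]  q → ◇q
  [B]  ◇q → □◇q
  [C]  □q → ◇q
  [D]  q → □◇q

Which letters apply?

A, C, D

Reflexive relations are serial.
(A) the dual of axiom T: valid iff R is reflexive. Every such R is reflexive — valid.
(B) axiom 5: valid iff R is euclidean. Such an R need not be euclidean — not valid.
(C) □q → ◇q is axiom D, which corresponds to seriality. Every such R is serial — valid.
(D) q → □◇q is axiom B, which corresponds to symmetry. Every such R is symmetric — valid.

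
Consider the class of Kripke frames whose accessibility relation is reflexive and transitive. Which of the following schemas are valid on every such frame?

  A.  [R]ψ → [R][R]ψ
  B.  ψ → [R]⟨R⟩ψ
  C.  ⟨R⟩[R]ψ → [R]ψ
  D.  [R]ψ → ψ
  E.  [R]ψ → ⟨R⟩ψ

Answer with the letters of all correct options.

A, D, E

Reflexive relations are serial.
(A) [R]ψ → [R][R]ψ (axiom 4) characterises the transitive frames. Every such R is transitive — valid.
(B) ψ → [R]⟨R⟩ψ is axiom B, which corresponds to symmetry. Such an R need not be symmetric — not valid.
(C) ⟨R⟩[R]ψ → [R]ψ (the dual of axiom 5) characterises the euclidean frames. Such an R need not be euclidean — not valid.
(D) [R]ψ → ψ (axiom T) characterises the reflexive frames. Every such R is reflexive — valid.
(E) axiom D: valid iff R is serial. Every such R is serial — valid.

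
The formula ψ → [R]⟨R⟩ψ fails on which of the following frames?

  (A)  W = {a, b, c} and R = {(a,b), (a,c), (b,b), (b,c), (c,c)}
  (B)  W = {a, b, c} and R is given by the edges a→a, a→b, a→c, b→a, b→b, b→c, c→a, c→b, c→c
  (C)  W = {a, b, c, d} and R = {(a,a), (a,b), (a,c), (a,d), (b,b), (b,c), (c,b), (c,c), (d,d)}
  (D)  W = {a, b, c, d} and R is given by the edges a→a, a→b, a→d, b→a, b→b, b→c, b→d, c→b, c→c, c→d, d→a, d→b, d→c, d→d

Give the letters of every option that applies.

A, C

The schema ψ → [R]⟨R⟩ψ is axiom B; it is valid on a frame iff R is symmetric.
(A) R is not symmetric (a R b but not b R a), so the schema fails here.
(B) R is symmetric (every R-edge is matched by its reverse), so the schema is valid here.
(C) R is not symmetric (a R b but not b R a), so the schema fails here.
(D) R is symmetric (every R-edge is matched by its reverse), so the schema is valid here.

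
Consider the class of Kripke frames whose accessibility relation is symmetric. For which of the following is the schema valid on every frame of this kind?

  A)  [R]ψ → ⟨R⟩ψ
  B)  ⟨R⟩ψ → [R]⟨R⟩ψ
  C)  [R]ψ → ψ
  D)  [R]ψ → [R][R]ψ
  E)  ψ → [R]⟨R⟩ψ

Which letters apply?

(A) axiom D: valid iff R is serial. Such an R need not be serial — not valid.
(B) ⟨R⟩ψ → [R]⟨R⟩ψ is axiom 5; it is valid on a frame exactly when R is euclidean. Such an R need not be euclidean, so not valid.
(C) [R]ψ → ψ (axiom T) characterises the reflexive frames. Such an R need not be reflexive — not valid.
(D) [R]ψ → [R][R]ψ (axiom 4) characterises the transitive frames. Such an R need not be transitive — not valid.
(E) ψ → [R]⟨R⟩ψ (axiom B) characterises the symmetric frames. Every such R is symmetric — valid.

E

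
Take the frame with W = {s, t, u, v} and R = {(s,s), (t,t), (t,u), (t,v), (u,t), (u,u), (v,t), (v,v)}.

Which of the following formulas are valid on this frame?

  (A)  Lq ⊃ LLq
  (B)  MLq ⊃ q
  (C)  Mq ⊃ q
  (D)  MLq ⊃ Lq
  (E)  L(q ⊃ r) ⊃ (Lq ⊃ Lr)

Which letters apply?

B, E

R is symmetric: every R-edge is matched by its reverse.
R is not transitive: u R t and t R v but not u R v.
R is not euclidean: t R u and t R v but not u R v.
R is not a subset of the identity: t R u with t ≠ u.
(A) Lq ⊃ LLq is axiom 4, which corresponds to transitivity. R is not transitive — not valid.
(B) the dual of axiom B: valid iff R is symmetric. R is symmetric — valid.
(C) Mq ⊃ q is valid only on frames where every R-edge is a self-loop. Here R ⊄ identity — not valid.
(D) MLq ⊃ Lq is the dual of axiom 5; it is valid on a frame exactly when R is euclidean. R is not euclidean, so not valid.
(E) L(q ⊃ r) ⊃ (Lq ⊃ Lr) is axiom K, valid on every Kripke frame — valid.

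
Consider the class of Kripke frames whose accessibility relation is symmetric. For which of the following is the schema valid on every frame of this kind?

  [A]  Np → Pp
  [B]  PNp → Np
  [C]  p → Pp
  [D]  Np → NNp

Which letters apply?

none

(A) Np → Pp (axiom D) characterises the serial frames. Such an R need not be serial — not valid.
(B) PNp → Np is the dual of axiom 5; it is valid on a frame exactly when R is euclidean. Such an R need not be euclidean, so not valid.
(C) p → Pp is the dual of axiom T, which corresponds to reflexivity. Such an R need not be reflexive — not valid.
(D) Np → NNp is axiom 4, which corresponds to transitivity. Such an R need not be transitive — not valid.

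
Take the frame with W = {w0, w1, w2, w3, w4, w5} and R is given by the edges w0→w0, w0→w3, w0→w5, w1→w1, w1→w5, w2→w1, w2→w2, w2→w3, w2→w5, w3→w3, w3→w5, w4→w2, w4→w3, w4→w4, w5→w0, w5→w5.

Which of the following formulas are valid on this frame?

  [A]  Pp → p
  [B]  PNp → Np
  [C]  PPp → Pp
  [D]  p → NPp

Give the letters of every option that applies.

none

R is not symmetric: w0 R w3 but not w3 R w0.
R is not transitive: w1 R w5 and w5 R w0 but not w1 R w0.
R is not euclidean: w0 R w3 and w0 R w0 but not w3 R w0.
R is not a subset of the identity: w0 R w3 with w0 ≠ w3.
(A) Pp → p (the converse of T) corresponds to R being a subset of the identity. Here R ⊄ identity, so not valid.
(B) PNp → Np is the dual of axiom 5, which corresponds to the euclidean property. R is not euclidean — not valid.
(C) PPp → Pp (the dual of axiom 4) characterises the transitive frames. R is not transitive — not valid.
(D) p → NPp (axiom B) characterises the symmetric frames. R is not symmetric — not valid.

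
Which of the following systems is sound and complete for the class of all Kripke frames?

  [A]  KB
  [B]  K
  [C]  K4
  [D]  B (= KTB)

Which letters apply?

B

(A) KB is determined by the class of symmetric frames.
(B) K is determined by exactly this class.
(C) K4 is determined by the class of transitive frames.
(D) B (= KTB) is determined by the class of reflexive and symmetric frames.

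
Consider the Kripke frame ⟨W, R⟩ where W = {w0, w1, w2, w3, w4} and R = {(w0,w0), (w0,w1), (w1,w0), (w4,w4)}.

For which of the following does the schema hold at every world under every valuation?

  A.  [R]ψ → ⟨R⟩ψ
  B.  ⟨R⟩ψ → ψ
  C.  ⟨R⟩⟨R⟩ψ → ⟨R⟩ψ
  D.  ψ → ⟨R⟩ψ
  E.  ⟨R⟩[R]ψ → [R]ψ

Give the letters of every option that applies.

none

R is not reflexive: not w1 R w1.
R is not transitive: w1 R w0 and w0 R w1 but not w1 R w1.
R is not euclidean: w0 R w1 and w0 R w1 but not w1 R w1.
R is not serial: w2 has no R-successor.
R is not a subset of the identity: w0 R w1 with w0 ≠ w1.
(A) [R]ψ → ⟨R⟩ψ is axiom D, which corresponds to seriality. R is not serial — not valid.
(B) ⟨R⟩ψ → ψ (the converse of T) corresponds to R being a subset of the identity. Here R ⊄ identity, so not valid.
(C) ⟨R⟩⟨R⟩ψ → ⟨R⟩ψ is the dual of axiom 4, which corresponds to transitivity. R is not transitive — not valid.
(D) ψ → ⟨R⟩ψ is the dual of axiom T, which corresponds to reflexivity. R is not reflexive — not valid.
(E) ⟨R⟩[R]ψ → [R]ψ (the dual of axiom 5) characterises the euclidean frames. R is not euclidean — not valid.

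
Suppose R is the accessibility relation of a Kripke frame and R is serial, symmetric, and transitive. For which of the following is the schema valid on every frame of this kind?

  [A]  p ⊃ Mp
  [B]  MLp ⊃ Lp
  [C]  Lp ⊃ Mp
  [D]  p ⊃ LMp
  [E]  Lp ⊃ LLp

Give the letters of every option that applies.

A serial symmetric transitive relation is reflexive (take any v with uRv; symmetry gives vRu and transitivity gives uRu), hence an equivalence relation.
(A) p ⊃ Mp is the dual of axiom T; it is valid on a frame exactly when R is reflexive. Every such R is reflexive, so valid.
(B) MLp ⊃ Lp is the dual of axiom 5; it is valid on a frame exactly when R is euclidean. Every such R is euclidean, so valid.
(C) Lp ⊃ Mp is axiom D, which corresponds to seriality. Every such R is serial — valid.
(D) p ⊃ LMp is axiom B, which corresponds to symmetry. Every such R is symmetric — valid.
(E) Lp ⊃ LLp is axiom 4, which corresponds to transitivity. Every such R is transitive — valid.

A, B, C, D, E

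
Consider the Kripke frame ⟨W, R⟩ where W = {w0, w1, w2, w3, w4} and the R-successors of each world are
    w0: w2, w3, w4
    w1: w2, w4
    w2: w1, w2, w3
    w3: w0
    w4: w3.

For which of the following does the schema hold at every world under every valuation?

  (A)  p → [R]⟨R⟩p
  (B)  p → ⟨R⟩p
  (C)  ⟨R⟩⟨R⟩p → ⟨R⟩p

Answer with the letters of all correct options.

none

R is not reflexive: not w0 R w0.
R is not symmetric: w0 R w2 but not w2 R w0.
R is not transitive: w0 R w2 and w2 R w1 but not w0 R w1.
(A) p → [R]⟨R⟩p (axiom B) characterises the symmetric frames. R is not symmetric — not valid.
(B) p → ⟨R⟩p is the dual of axiom T, which corresponds to reflexivity. R is not reflexive — not valid.
(C) ⟨R⟩⟨R⟩p → ⟨R⟩p (the dual of axiom 4) characterises the transitive frames. R is not transitive — not valid.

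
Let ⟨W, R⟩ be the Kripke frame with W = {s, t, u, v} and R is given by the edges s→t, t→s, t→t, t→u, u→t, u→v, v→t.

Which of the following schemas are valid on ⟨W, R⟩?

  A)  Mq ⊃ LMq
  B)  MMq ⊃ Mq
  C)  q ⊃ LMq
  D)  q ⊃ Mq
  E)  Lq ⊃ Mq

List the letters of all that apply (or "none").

R is not reflexive: not s R s.
R is not symmetric: u R v but not v R u.
R is not transitive: s R t and t R s but not s R s.
R is not euclidean: t R s and t R u but not s R u.
R is serial: every world has an R-successor.
(A) Mq ⊃ LMq is axiom 5, which corresponds to the euclidean property. R is not euclidean — not valid.
(B) the dual of axiom 4: valid iff R is transitive. R is not transitive — not valid.
(C) q ⊃ LMq is axiom B, which corresponds to symmetry. R is not symmetric — not valid.
(D) q ⊃ Mq is the dual of axiom T; it is valid on a frame exactly when R is reflexive. R is not reflexive, so not valid.
(E) axiom D: valid iff R is serial. R is serial — valid.

E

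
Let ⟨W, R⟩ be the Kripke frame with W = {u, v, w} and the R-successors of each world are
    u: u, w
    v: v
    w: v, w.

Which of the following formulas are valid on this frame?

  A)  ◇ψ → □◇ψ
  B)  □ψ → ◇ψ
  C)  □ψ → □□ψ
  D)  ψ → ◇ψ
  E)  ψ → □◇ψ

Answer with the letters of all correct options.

B, D

R is reflexive: each world relates to itself.
R is not symmetric: u R w but not w R u.
R is not transitive: u R w and w R v but not u R v.
R is not euclidean: u R w and u R u but not w R u.
R is serial: every world has an R-successor.
(A) ◇ψ → □◇ψ (axiom 5) characterises the euclidean frames. R is not euclidean — not valid.
(B) □ψ → ◇ψ (axiom D) characterises the serial frames. R is serial — valid.
(C) axiom 4: valid iff R is transitive. R is not transitive — not valid.
(D) ψ → ◇ψ is the dual of axiom T, which corresponds to reflexivity. R is reflexive — valid.
(E) axiom B: valid iff R is symmetric. R is not symmetric — not valid.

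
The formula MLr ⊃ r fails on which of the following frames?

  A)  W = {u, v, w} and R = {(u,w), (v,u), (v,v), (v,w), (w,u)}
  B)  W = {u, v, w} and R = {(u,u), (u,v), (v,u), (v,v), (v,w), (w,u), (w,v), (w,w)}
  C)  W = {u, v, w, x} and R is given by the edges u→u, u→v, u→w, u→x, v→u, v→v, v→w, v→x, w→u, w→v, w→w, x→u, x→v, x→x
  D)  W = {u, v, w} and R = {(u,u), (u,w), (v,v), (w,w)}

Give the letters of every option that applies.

The schema MLr ⊃ r is the dual of axiom B; it is valid on a frame iff R is symmetric.
(A) R is not symmetric (v R u but not u R v), so the schema fails here.
(B) R is not symmetric (w R u but not u R w), so the schema fails here.
(C) R is symmetric (every R-edge is matched by its reverse), so the schema is valid here.
(D) R is not symmetric (u R w but not w R u), so the schema fails here.

A, B, D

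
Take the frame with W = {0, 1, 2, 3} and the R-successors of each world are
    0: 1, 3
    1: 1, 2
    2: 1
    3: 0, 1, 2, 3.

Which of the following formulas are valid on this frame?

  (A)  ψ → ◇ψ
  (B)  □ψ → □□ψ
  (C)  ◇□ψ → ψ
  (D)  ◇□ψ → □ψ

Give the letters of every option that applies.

R is not reflexive: not 0 R 0.
R is not symmetric: 0 R 1 but not 1 R 0.
R is not transitive: 0 R 1 and 1 R 2 but not 0 R 2.
R is not euclidean: 0 R 1 and 0 R 3 but not 1 R 3.
(A) ψ → ◇ψ is the dual of axiom T, which corresponds to reflexivity. R is not reflexive — not valid.
(B) □ψ → □□ψ is axiom 4; it is valid on a frame exactly when R is transitive. R is not transitive, so not valid.
(C) ◇□ψ → ψ is the dual of axiom B; it is valid on a frame exactly when R is symmetric. R is not symmetric, so not valid.
(D) the dual of axiom 5: valid iff R is euclidean. R is not euclidean — not valid.

none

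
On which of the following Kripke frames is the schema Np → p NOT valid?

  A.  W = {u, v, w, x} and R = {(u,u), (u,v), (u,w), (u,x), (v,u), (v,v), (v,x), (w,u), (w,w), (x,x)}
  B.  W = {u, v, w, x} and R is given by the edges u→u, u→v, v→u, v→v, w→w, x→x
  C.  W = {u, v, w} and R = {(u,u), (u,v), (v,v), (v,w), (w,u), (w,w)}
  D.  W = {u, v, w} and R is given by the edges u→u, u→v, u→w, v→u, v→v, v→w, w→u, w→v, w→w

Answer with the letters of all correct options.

none

The schema Np → p is axiom T; it is valid on a frame iff R is reflexive.
(A) R is reflexive (each world relates to itself), so the schema is valid here.
(B) R is reflexive (each world relates to itself), so the schema is valid here.
(C) R is reflexive (each world relates to itself), so the schema is valid here.
(D) R is reflexive (each world relates to itself), so the schema is valid here.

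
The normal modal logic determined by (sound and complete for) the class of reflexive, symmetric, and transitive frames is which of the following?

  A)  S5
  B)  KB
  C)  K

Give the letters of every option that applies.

(A) S5 is determined by exactly this class.
(B) KB is determined by the class of symmetric frames.
(C) K is determined by the class of arbitrary frames.

A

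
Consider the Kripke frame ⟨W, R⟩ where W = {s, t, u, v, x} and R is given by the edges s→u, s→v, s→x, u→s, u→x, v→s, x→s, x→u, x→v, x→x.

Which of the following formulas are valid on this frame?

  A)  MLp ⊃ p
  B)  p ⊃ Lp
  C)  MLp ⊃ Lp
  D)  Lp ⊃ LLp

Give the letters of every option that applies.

R is not symmetric: x R v but not v R x.
R is not transitive: s R u and u R s but not s R s.
R is not euclidean: s R u and s R v but not u R v.
R is not a subset of the identity: s R u with s ≠ u.
(A) the dual of axiom B: valid iff R is symmetric. R is not symmetric — not valid.
(B) p ⊃ Lp is valid only on frames where every R-edge is a self-loop. Here R ⊄ identity — not valid.
(C) MLp ⊃ Lp is the dual of axiom 5; it is valid on a frame exactly when R is euclidean. R is not euclidean, so not valid.
(D) Lp ⊃ LLp is axiom 4; it is valid on a frame exactly when R is transitive. R is not transitive, so not valid.

none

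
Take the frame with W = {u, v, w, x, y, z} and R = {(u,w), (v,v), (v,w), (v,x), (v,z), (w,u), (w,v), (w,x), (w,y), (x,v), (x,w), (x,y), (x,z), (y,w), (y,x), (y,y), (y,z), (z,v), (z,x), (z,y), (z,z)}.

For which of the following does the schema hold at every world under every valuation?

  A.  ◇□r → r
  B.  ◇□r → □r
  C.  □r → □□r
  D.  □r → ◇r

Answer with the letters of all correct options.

R is symmetric: every R-edge is matched by its reverse.
R is not transitive: u R w and w R u but not u R u.
R is not euclidean: v R w and v R z but not w R z.
R is serial: every world has an R-successor.
(A) ◇□r → r is the dual of axiom B, which corresponds to symmetry. R is symmetric — valid.
(B) ◇□r → □r is the dual of axiom 5, which corresponds to the euclidean property. R is not euclidean — not valid.
(C) □r → □□r is axiom 4, which corresponds to transitivity. R is not transitive — not valid.
(D) axiom D: valid iff R is serial. R is serial — valid.

A, D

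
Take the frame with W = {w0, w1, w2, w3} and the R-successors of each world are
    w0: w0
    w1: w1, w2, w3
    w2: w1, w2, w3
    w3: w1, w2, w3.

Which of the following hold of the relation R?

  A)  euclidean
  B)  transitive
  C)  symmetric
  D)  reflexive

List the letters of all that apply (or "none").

A, B, C, D

(A) euclidean: any two R-successors of the same world are R-related.
(B) transitive: R is closed under composition.
(C) symmetric: every R-edge is matched by its reverse.
(D) reflexive: each world relates to itself.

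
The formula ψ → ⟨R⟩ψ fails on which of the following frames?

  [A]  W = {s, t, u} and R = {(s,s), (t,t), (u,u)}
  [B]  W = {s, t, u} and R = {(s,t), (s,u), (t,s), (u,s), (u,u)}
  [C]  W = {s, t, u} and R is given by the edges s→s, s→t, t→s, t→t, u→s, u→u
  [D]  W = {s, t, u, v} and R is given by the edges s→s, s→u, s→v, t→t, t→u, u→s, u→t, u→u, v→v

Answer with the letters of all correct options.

B

The schema ψ → ⟨R⟩ψ is the dual of axiom T; it is valid on a frame iff R is reflexive.
(A) R is reflexive (each world relates to itself), so the schema is valid here.
(B) R is not reflexive (not s R s), so the schema fails here.
(C) R is reflexive (each world relates to itself), so the schema is valid here.
(D) R is reflexive (each world relates to itself), so the schema is valid here.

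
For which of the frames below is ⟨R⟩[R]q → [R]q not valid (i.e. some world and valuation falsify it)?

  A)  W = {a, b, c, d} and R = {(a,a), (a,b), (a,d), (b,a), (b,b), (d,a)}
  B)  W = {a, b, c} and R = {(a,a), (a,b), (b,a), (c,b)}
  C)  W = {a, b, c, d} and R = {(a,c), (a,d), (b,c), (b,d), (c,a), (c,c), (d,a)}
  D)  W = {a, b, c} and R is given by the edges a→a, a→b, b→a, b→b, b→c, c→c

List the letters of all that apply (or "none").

A, B, C, D

The schema ⟨R⟩[R]q → [R]q is the dual of axiom 5; it is valid on a frame iff R is euclidean.
(A) R is not euclidean (a R b and a R d but not b R d), so the schema fails here.
(B) R is not euclidean (a R b and a R b but not b R b), so the schema fails here.
(C) R is not euclidean (a R c and a R d but not c R d), so the schema fails here.
(D) R is not euclidean (b R a and b R c but not a R c), so the schema fails here.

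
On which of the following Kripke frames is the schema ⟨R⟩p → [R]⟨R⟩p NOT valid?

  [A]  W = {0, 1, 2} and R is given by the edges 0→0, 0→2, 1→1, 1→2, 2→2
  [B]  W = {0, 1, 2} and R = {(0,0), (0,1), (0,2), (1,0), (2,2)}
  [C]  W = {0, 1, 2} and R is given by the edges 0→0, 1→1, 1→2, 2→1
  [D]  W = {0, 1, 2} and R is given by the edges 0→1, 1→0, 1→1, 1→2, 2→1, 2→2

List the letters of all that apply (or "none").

A, B, C, D

The schema ⟨R⟩p → [R]⟨R⟩p is axiom 5; it is valid on a frame iff R is euclidean.
(A) R is not euclidean (0 R 2 and 0 R 0 but not 2 R 0), so the schema fails here.
(B) R is not euclidean (0 R 1 and 0 R 2 but not 1 R 2), so the schema fails here.
(C) R is not euclidean (1 R 2 and 1 R 2 but not 2 R 2), so the schema fails here.
(D) R is not euclidean (1 R 0 and 1 R 2 but not 0 R 2), so the schema fails here.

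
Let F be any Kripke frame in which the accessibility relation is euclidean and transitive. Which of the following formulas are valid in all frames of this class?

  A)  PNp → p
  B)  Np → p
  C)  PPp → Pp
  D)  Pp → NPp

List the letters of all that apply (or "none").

C, D

(A) PNp → p is the dual of axiom B; it is valid on a frame exactly when R is symmetric. Such an R need not be symmetric, so not valid.
(B) Np → p is axiom T; it is valid on a frame exactly when R is reflexive. Such an R need not be reflexive, so not valid.
(C) the dual of axiom 4: valid iff R is transitive. Every such R is transitive — valid.
(D) Pp → NPp (axiom 5) characterises the euclidean frames. Every such R is euclidean — valid.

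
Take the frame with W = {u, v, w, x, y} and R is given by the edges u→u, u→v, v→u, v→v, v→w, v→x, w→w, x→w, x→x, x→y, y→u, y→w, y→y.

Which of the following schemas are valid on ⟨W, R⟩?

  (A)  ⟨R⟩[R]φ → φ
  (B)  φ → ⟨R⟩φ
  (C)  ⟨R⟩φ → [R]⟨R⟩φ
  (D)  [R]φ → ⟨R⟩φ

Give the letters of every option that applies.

R is reflexive: each world relates to itself.
R is not symmetric: v R w but not w R v.
R is not euclidean: v R u and v R w but not u R w.
R is serial: every world has an R-successor.
(A) the dual of axiom B: valid iff R is symmetric. R is not symmetric — not valid.
(B) the dual of axiom T: valid iff R is reflexive. R is reflexive — valid.
(C) ⟨R⟩φ → [R]⟨R⟩φ is axiom 5; it is valid on a frame exactly when R is euclidean. R is not euclidean, so not valid.
(D) [R]φ → ⟨R⟩φ is axiom D, which corresponds to seriality. R is serial — valid.

B, D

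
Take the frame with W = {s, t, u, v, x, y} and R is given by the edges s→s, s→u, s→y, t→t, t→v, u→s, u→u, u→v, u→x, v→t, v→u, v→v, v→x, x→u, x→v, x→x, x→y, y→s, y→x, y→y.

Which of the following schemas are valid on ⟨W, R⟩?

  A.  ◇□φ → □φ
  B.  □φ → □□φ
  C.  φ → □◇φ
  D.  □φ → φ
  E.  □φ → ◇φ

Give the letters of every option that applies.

C, D, E

R is reflexive: each world relates to itself.
R is symmetric: every R-edge is matched by its reverse.
R is not transitive: s R u and u R v but not s R v.
R is not euclidean: s R u and s R y but not u R y.
R is serial: every world has an R-successor.
(A) the dual of axiom 5: valid iff R is euclidean. R is not euclidean — not valid.
(B) □φ → □□φ is axiom 4; it is valid on a frame exactly when R is transitive. R is not transitive, so not valid.
(C) φ → □◇φ (axiom B) characterises the symmetric frames. R is symmetric — valid.
(D) □φ → φ is axiom T; it is valid on a frame exactly when R is reflexive. R is reflexive, so valid.
(E) □φ → ◇φ is axiom D; it is valid on a frame exactly when R is serial. R is serial, so valid.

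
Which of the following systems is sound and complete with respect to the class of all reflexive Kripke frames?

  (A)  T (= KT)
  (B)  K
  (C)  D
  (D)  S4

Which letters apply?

(A) T (= KT) is determined by exactly this class.
(B) K is determined by the class of arbitrary frames.
(C) D is determined by the class of serial frames.
(D) S4 is determined by the class of reflexive and transitive frames.

A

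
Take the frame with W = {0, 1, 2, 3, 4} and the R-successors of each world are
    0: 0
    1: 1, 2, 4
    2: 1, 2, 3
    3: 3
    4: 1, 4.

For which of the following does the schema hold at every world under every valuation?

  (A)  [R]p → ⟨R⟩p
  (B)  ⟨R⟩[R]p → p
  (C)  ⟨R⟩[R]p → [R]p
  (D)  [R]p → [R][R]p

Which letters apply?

A

R is not symmetric: 2 R 3 but not 3 R 2.
R is not transitive: 1 R 2 and 2 R 3 but not 1 R 3.
R is not euclidean: 1 R 2 and 1 R 4 but not 2 R 4.
R is serial: every world has an R-successor.
(A) [R]p → ⟨R⟩p (axiom D) characterises the serial frames. R is serial — valid.
(B) ⟨R⟩[R]p → p (the dual of axiom B) characterises the symmetric frames. R is not symmetric — not valid.
(C) ⟨R⟩[R]p → [R]p (the dual of axiom 5) characterises the euclidean frames. R is not euclidean — not valid.
(D) [R]p → [R][R]p (axiom 4) characterises the transitive frames. R is not transitive — not valid.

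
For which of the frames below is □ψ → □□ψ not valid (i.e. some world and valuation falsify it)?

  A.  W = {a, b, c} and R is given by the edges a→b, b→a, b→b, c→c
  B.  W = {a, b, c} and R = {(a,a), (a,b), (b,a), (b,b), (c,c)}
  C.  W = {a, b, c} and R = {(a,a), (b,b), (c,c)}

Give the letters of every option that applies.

A

The schema □ψ → □□ψ is axiom 4; it is valid on a frame iff R is transitive.
(A) R is not transitive (a R b and b R a but not a R a), so the schema fails here.
(B) R is transitive (R is closed under composition), so the schema is valid here.
(C) R is transitive (R is closed under composition), so the schema is valid here.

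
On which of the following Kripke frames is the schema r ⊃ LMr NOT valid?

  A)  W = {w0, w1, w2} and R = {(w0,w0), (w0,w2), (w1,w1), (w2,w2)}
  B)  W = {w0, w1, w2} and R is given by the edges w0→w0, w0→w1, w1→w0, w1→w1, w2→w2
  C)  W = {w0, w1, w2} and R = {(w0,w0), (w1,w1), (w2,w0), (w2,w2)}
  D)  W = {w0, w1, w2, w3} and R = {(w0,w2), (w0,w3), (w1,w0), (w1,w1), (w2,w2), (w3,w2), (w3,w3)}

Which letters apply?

A, C, D

The schema r ⊃ LMr is axiom B; it is valid on a frame iff R is symmetric.
(A) R is not symmetric (w0 R w2 but not w2 R w0), so the schema fails here.
(B) R is symmetric (every R-edge is matched by its reverse), so the schema is valid here.
(C) R is not symmetric (w2 R w0 but not w0 R w2), so the schema fails here.
(D) R is not symmetric (w0 R w2 but not w2 R w0), so the schema fails here.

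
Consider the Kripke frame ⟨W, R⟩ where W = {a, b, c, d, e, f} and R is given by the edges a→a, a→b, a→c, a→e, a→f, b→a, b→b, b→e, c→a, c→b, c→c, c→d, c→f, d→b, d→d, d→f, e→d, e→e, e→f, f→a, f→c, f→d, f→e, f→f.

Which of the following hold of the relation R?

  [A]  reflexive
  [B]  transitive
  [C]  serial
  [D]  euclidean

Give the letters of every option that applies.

(A) reflexive: each world relates to itself.
(B) not transitive: a R c and c R d but not a R d.
(C) serial: every world has an R-successor.
(D) not euclidean: a R b and a R c but not b R c.

A, C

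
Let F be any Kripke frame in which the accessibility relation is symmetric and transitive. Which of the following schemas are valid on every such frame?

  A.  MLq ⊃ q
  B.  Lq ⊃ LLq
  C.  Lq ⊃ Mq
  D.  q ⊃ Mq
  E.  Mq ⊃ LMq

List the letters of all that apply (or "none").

A symmetric transitive relation is euclidean (uRv and uRw give vRu by symmetry, then vRw by transitivity).
(A) MLq ⊃ q is the dual of axiom B; it is valid on a frame exactly when R is symmetric. Every such R is symmetric, so valid.
(B) Lq ⊃ LLq (axiom 4) characterises the transitive frames. Every such R is transitive — valid.
(C) axiom D: valid iff R is serial. Such an R need not be serial — not valid.
(D) q ⊃ Mq is the dual of axiom T, which corresponds to reflexivity. Such an R need not be reflexive — not valid.
(E) axiom 5: valid iff R is euclidean. Every such R is euclidean — valid.

A, B, E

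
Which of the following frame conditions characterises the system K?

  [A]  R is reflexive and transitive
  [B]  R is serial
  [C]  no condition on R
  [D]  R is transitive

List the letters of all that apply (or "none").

C

(A) this class determines S4, not K.
(B) this class determines D, not K.
(C) K is sound and complete for exactly this class.
(D) this class determines K4, not K.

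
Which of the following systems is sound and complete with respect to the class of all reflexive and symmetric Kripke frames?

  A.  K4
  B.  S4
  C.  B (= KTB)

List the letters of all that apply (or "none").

C

(A) K4 is determined by the class of transitive frames.
(B) S4 is determined by the class of reflexive and transitive frames.
(C) B (= KTB) is determined by exactly this class.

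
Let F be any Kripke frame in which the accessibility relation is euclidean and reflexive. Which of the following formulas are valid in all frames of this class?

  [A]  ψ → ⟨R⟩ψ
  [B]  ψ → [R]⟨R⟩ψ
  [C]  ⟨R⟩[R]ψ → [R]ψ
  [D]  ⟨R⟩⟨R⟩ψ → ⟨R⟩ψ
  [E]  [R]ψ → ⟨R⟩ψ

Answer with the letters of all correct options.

A, B, C, D, E

A reflexive euclidean relation is also symmetric (from wRw and wRv the euclidean condition gives vRw) and hence transitive; it is an equivalence relation.
(A) ψ → ⟨R⟩ψ (the dual of axiom T) characterises the reflexive frames. Every such R is reflexive — valid.
(B) ψ → [R]⟨R⟩ψ is axiom B; it is valid on a frame exactly when R is symmetric. Every such R is symmetric, so valid.
(C) the dual of axiom 5: valid iff R is euclidean. Every such R is euclidean — valid.
(D) ⟨R⟩⟨R⟩ψ → ⟨R⟩ψ is the dual of axiom 4, which corresponds to transitivity. Every such R is transitive — valid.
(E) [R]ψ → ⟨R⟩ψ is axiom D, which corresponds to seriality. Every such R is serial — valid.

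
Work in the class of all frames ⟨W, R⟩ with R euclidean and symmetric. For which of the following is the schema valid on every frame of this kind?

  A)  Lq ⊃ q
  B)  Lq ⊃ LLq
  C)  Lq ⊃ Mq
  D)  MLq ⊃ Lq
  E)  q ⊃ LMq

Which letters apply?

B, D, E

A symmetric euclidean relation is transitive (uRv and vRw give vRu by symmetry, then uRw by the euclidean condition, applied at v).
(A) Lq ⊃ q is axiom T; it is valid on a frame exactly when R is reflexive. Such an R need not be reflexive, so not valid.
(B) Lq ⊃ LLq is axiom 4, which corresponds to transitivity. Every such R is transitive — valid.
(C) axiom D: valid iff R is serial. Such an R need not be serial — not valid.
(D) MLq ⊃ Lq is the dual of axiom 5; it is valid on a frame exactly when R is euclidean. Every such R is euclidean, so valid.
(E) q ⊃ LMq (axiom B) characterises the symmetric frames. Every such R is symmetric — valid.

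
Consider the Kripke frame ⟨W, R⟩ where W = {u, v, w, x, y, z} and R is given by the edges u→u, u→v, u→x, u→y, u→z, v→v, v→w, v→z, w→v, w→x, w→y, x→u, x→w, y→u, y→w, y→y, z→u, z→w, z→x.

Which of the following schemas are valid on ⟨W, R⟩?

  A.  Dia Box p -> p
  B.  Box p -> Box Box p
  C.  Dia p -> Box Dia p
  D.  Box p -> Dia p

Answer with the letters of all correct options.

R is not symmetric: u R v but not v R u.
R is not transitive: u R v and v R w but not u R w.
R is not euclidean: u R v and u R u but not v R u.
R is serial: every world has an R-successor.
(A) Dia Box p -> p is the dual of axiom B; it is valid on a frame exactly when R is symmetric. R is not symmetric, so not valid.
(B) Box p -> Box Box p is axiom 4; it is valid on a frame exactly when R is transitive. R is not transitive, so not valid.
(C) Dia p -> Box Dia p (axiom 5) characterises the euclidean frames. R is not euclidean — not valid.
(D) Box p -> Dia p is axiom D; it is valid on a frame exactly when R is serial. R is serial, so valid.

D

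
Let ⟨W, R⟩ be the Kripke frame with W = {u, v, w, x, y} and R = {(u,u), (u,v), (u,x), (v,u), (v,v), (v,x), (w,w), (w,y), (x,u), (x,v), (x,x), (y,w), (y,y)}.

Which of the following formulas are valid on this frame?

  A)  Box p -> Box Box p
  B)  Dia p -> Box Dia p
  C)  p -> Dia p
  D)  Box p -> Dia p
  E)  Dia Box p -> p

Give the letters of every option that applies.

A, B, C, D, E

R is reflexive: each world relates to itself.
R is symmetric: every R-edge is matched by its reverse.
R is transitive: R is closed under composition.
R is euclidean: any two R-successors of the same world are R-related.
R is serial: every world has an R-successor.
(A) Box p -> Box Box p is axiom 4; it is valid on a frame exactly when R is transitive. R is transitive, so valid.
(B) Dia p -> Box Dia p (axiom 5) characterises the euclidean frames. R is euclidean — valid.
(C) p -> Dia p (the dual of axiom T) characterises the reflexive frames. R is reflexive — valid.
(D) Box p -> Dia p (axiom D) characterises the serial frames. R is serial — valid.
(E) Dia Box p -> p is the dual of axiom B, which corresponds to symmetry. R is symmetric — valid.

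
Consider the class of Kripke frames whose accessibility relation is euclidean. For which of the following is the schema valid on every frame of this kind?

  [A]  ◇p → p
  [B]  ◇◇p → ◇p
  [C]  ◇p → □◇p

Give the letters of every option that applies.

C

(A) ◇p → p is the converse of T; it holds exactly when R ⊆ identity. Such an R need not be a subset of the identity — not valid.
(B) ◇◇p → ◇p is the dual of axiom 4; it is valid on a frame exactly when R is transitive. Such an R need not be transitive, so not valid.
(C) ◇p → □◇p (axiom 5) characterises the euclidean frames. Every such R is euclidean — valid.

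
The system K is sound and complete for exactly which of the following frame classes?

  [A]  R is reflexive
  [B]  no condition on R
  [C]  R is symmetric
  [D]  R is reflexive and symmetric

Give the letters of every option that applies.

(A) this class determines T (= KT), not K.
(B) K is sound and complete for exactly this class.
(C) this class determines KB, not K.
(D) this class determines B (= KTB), not K.

B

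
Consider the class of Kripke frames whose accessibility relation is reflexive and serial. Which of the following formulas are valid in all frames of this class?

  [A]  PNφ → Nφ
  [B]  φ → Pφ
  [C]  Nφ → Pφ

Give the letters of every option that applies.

(A) PNφ → Nφ (the dual of axiom 5) characterises the euclidean frames. Such an R need not be euclidean — not valid.
(B) φ → Pφ is the dual of axiom T, which corresponds to reflexivity. Every such R is reflexive — valid.
(C) Nφ → Pφ is axiom D; it is valid on a frame exactly when R is serial. Every such R is serial, so valid.

B, C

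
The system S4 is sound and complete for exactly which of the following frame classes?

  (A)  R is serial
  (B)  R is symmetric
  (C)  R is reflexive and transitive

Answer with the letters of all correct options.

C

(A) this class determines D, not S4.
(B) this class determines KB, not S4.
(C) S4 is sound and complete for exactly this class.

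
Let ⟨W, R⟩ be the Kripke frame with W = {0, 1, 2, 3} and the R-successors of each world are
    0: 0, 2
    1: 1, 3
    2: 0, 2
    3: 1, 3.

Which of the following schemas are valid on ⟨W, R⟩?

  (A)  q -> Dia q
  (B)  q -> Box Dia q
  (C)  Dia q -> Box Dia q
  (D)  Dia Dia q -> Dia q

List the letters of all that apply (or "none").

R is reflexive: each world relates to itself.
R is symmetric: every R-edge is matched by its reverse.
R is transitive: R is closed under composition.
R is euclidean: any two R-successors of the same world are R-related.
(A) q -> Dia q (the dual of axiom T) characterises the reflexive frames. R is reflexive — valid.
(B) q -> Box Dia q is axiom B; it is valid on a frame exactly when R is symmetric. R is symmetric, so valid.
(C) axiom 5: valid iff R is euclidean. R is euclidean — valid.
(D) the dual of axiom 4: valid iff R is transitive. R is transitive — valid.

A, B, C, D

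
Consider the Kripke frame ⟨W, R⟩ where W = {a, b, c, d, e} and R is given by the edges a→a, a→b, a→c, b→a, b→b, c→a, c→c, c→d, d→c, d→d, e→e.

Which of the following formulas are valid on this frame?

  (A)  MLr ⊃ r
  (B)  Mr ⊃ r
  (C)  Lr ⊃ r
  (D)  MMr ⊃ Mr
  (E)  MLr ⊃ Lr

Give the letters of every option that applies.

A, C

R is reflexive: each world relates to itself.
R is symmetric: every R-edge is matched by its reverse.
R is not transitive: a R c and c R d but not a R d.
R is not euclidean: a R b and a R c but not b R c.
R is not a subset of the identity: a R b with a ≠ b.
(A) MLr ⊃ r (the dual of axiom B) characterises the symmetric frames. R is symmetric — valid.
(B) Mr ⊃ r is valid only on frames where every R-edge is a self-loop. Here R ⊄ identity — not valid.
(C) Lr ⊃ r is axiom T, which corresponds to reflexivity. R is reflexive — valid.
(D) MMr ⊃ Mr (the dual of axiom 4) characterises the transitive frames. R is not transitive — not valid.
(E) MLr ⊃ Lr (the dual of axiom 5) characterises the euclidean frames. R is not euclidean — not valid.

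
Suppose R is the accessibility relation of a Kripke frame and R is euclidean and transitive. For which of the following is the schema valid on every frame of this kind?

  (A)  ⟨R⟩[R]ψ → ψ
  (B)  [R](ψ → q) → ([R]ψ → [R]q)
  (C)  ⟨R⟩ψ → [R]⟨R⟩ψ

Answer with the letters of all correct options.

B, C

(A) the dual of axiom B: valid iff R is symmetric. Such an R need not be symmetric — not valid.
(B) this is just K, valid on every normal frame.
(C) ⟨R⟩ψ → [R]⟨R⟩ψ (axiom 5) characterises the euclidean frames. Every such R is euclidean — valid.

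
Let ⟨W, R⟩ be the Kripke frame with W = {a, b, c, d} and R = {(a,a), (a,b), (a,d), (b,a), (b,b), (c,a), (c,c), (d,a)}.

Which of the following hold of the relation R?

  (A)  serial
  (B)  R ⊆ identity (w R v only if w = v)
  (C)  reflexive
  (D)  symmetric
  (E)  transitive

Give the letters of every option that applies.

(A) serial: every world has an R-successor.
(B) not ⊆ identity: a R b with a ≠ b.
(C) not reflexive: not d R d.
(D) not symmetric: c R a but not a R c.
(E) not transitive: b R a and a R d but not b R d.

A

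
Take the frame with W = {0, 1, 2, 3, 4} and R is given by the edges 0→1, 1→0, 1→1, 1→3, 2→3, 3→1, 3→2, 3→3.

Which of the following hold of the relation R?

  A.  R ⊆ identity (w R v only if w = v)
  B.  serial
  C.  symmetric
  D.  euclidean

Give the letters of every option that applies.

(A) not ⊆ identity: 0 R 1 with 0 ≠ 1.
(B) not serial: 4 has no R-successor.
(C) symmetric: every R-edge is matched by its reverse.
(D) not euclidean: 1 R 0 and 1 R 3 but not 0 R 3.

C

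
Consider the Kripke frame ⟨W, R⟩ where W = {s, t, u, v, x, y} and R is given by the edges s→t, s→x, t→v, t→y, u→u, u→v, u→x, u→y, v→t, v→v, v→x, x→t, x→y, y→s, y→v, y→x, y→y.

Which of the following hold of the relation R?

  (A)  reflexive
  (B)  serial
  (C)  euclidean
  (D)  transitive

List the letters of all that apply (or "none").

(A) not reflexive: not s R s.
(B) serial: every world has an R-successor.
(C) not euclidean: s R t and s R x but not t R x.
(D) not transitive: s R t and t R v but not s R v.

B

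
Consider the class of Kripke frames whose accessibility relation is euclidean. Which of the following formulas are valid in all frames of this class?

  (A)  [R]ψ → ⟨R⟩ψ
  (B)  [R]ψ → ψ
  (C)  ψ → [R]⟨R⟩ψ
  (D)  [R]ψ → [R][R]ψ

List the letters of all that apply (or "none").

(A) axiom D: valid iff R is serial. Such an R need not be serial — not valid.
(B) [R]ψ → ψ is axiom T; it is valid on a frame exactly when R is reflexive. Such an R need not be reflexive, so not valid.
(C) ψ → [R]⟨R⟩ψ is axiom B, which corresponds to symmetry. Such an R need not be symmetric — not valid.
(D) [R]ψ → [R][R]ψ is axiom 4; it is valid on a frame exactly when R is transitive. Such an R need not be transitive, so not valid.

none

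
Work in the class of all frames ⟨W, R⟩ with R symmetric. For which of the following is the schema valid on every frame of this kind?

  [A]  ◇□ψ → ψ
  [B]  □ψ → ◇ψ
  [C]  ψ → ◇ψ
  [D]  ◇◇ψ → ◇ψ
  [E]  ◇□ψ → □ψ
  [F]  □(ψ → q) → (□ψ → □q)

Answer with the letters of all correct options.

A, F

(A) the dual of axiom B: valid iff R is symmetric. Every such R is symmetric — valid.
(B) □ψ → ◇ψ is axiom D; it is valid on a frame exactly when R is serial. Such an R need not be serial, so not valid.
(C) ψ → ◇ψ is the dual of axiom T, which corresponds to reflexivity. Such an R need not be reflexive — not valid.
(D) ◇◇ψ → ◇ψ is the dual of axiom 4; it is valid on a frame exactly when R is transitive. Such an R need not be transitive, so not valid.
(E) ◇□ψ → □ψ (the dual of axiom 5) characterises the euclidean frames. Such an R need not be euclidean — not valid.
(F) □(ψ → q) → (□ψ → □q) is the K axiom; it holds on all frames — valid.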